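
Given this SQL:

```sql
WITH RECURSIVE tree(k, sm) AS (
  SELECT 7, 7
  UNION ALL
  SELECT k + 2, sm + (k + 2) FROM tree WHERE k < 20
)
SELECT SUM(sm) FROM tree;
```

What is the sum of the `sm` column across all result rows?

Base: k=7, sm=7.
Iteration 1: 7 < 20 holds -> k = 7 + 2 = 9, sm = 7 + 9 = 16.
Iteration 2: 9 < 20 holds -> k = 9 + 2 = 11, sm = 16 + 11 = 27.
Iteration 3: 11 < 20 holds -> k = 11 + 2 = 13, sm = 27 + 13 = 40.
Iteration 4: 13 < 20 holds -> k = 13 + 2 = 15, sm = 40 + 15 = 55.
Iteration 5: 15 < 20 holds -> k = 15 + 2 = 17, sm = 55 + 17 = 72.
Iteration 6: 17 < 20 holds -> k = 17 + 2 = 19, sm = 72 + 19 = 91.
Iteration 7: 19 < 20 holds -> k = 19 + 2 = 21, sm = 91 + 21 = 112.
Iteration 8: 21 < 20 fails; recursion stops.
SUM(sm) = 7 + 16 + 27 + 40 + 55 + 72 + 91 + 112 = 420.

420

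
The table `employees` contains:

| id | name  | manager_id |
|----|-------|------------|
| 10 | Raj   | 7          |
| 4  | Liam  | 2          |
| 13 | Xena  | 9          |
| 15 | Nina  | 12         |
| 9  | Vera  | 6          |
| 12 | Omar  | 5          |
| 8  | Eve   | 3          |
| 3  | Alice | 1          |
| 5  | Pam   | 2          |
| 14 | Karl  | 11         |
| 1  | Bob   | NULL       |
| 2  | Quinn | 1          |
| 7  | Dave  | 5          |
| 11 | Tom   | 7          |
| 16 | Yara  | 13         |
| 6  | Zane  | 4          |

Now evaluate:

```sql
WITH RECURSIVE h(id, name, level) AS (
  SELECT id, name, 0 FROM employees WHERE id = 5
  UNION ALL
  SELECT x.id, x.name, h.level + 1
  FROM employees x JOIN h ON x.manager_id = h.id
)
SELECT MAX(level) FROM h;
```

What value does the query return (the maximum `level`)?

Base: id=5 (Pam) at level 0.
Iteration 1: rows with manager_id in {5} -> Dave (id 7, level 1), Omar (id 12, level 1).
Iteration 2: rows with manager_id in {7,12} -> Raj (id 10, level 2), Tom (id 11, level 2), Nina (id 15, level 2).
Iteration 3: rows with manager_id in {10,11,15} -> Karl (id 14, level 3).
Iteration 4: no rows with manager_id in {14}; recursion stops.
level values: 0, 1, 1, 2, 2, 2, 3; the maximum is 3.

3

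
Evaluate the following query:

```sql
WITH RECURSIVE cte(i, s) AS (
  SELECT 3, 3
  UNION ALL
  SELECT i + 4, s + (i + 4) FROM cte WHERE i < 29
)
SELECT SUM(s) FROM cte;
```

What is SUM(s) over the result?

Base: i=3, s=3.
Iteration 1: 3 < 29 holds -> i = 3 + 4 = 7, s = 3 + 7 = 10.
Iteration 2: 7 < 29 holds -> i = 7 + 4 = 11, s = 10 + 11 = 21.
Iteration 3: 11 < 29 holds -> i = 11 + 4 = 15, s = 21 + 15 = 36.
Iteration 4: 15 < 29 holds -> i = 15 + 4 = 19, s = 36 + 19 = 55.
Iteration 5: 19 < 29 holds -> i = 19 + 4 = 23, s = 55 + 23 = 78.
Iteration 6: 23 < 29 holds -> i = 23 + 4 = 27, s = 78 + 27 = 105.
Iteration 7: 27 < 29 holds -> i = 27 + 4 = 31, s = 105 + 31 = 136.
Iteration 8: 31 < 29 fails; recursion stops.
SUM(s) = 3 + 10 + 21 + 36 + 55 + 78 + 105 + 136 = 444.

444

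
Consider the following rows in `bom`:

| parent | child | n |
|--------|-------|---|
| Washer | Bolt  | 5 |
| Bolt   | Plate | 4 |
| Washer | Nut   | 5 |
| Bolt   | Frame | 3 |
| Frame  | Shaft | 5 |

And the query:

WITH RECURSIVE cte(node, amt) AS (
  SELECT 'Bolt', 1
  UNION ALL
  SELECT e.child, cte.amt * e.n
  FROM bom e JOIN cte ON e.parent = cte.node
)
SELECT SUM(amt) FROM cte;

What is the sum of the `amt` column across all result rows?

Base: (Bolt, amt=1).
Iteration 1: components of {Bolt} -> Frame = 1*3 = 3, Plate = 1*4 = 4.
Iteration 2: components of {Frame,Plate} -> Shaft = 3*5 = 15.
Iteration 3: no further components; recursion stops.
SUM(amt) = 1 + 4 + 3 + 15 = 23.

23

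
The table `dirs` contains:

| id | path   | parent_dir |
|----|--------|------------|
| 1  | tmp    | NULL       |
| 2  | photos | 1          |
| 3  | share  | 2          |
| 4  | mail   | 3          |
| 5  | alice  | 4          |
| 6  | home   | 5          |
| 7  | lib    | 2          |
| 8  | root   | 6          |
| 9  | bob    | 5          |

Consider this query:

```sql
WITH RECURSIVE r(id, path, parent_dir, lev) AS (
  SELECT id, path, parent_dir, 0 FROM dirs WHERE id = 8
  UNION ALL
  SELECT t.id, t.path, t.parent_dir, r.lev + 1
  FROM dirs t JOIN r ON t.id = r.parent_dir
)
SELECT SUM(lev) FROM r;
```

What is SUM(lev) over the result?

21

Base: id=8 (root), parent_dir=6, lev 0.
Iteration 1: join on id=6 -> home (id 6, parent_dir=5, lev 1).
Iteration 2: join on id=5 -> alice (id 5, parent_dir=4, lev 2).
Iteration 3: join on id=4 -> mail (id 4, parent_dir=3, lev 3).
Iteration 4: join on id=3 -> share (id 3, parent_dir=2, lev 4).
Iteration 5: join on id=2 -> photos (id 2, parent_dir=1, lev 5).
Iteration 6: join on id=1 -> tmp (id 1, parent_dir=NULL, lev 6).
Iteration 7: parent_dir is NULL; no match; recursion stops.
SUM(lev) = 0 + 1 + 2 + 3 + 4 + 5 + 6 = 21.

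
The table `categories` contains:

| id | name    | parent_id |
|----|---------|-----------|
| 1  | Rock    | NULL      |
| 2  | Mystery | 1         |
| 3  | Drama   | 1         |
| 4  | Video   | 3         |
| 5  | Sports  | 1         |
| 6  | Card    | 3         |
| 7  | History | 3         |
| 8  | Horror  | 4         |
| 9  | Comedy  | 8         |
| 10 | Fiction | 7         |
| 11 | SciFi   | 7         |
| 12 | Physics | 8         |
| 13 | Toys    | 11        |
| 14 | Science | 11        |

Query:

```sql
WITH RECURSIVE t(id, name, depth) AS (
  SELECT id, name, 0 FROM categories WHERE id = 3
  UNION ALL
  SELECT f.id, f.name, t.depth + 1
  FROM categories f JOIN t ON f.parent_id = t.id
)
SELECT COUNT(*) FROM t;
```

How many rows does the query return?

Base: id=3 (Drama) at depth 0.
Iteration 1: rows with parent_id in {3} -> Video (id 4, depth 1), Card (id 6, depth 1), History (id 7, depth 1).
Iteration 2: rows with parent_id in {4,6,7} -> Horror (id 8, depth 2), Fiction (id 10, depth 2), SciFi (id 11, depth 2).
Iteration 3: rows with parent_id in {8,10,11} -> Comedy (id 9, depth 3), Physics (id 12, depth 3), Toys (id 13, depth 3), Science (id 14, depth 3).
Iteration 4: no rows with parent_id in {9,12,13,14}; recursion stops.
Total rows emitted: 11.

11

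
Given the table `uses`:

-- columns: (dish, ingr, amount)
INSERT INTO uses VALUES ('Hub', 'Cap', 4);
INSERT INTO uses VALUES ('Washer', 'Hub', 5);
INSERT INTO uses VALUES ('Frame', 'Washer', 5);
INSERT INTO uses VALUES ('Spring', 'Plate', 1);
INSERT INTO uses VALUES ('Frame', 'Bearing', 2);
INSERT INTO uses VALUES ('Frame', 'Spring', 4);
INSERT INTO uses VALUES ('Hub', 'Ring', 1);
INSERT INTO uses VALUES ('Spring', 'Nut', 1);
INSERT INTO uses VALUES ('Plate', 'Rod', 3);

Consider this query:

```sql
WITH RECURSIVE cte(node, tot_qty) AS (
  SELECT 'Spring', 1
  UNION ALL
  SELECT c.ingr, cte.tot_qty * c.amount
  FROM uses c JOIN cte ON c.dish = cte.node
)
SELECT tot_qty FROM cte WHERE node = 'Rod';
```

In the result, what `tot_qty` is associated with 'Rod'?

Base: (Spring, tot_qty=1).
Iteration 1: components of {Spring} -> Nut = 1*1 = 1, Plate = 1*1 = 1.
Iteration 2: components of {Nut,Plate} -> Rod = 1*3 = 3.
Iteration 3: no further components; recursion stops.

3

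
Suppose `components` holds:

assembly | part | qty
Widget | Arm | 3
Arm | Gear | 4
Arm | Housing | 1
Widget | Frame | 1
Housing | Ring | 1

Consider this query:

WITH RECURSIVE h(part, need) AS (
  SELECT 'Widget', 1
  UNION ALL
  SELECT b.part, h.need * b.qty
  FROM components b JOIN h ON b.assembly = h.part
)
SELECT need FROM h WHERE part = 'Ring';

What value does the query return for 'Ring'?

Base: (Widget, need=1).
Iteration 1: components of {Widget} -> Arm = 1*3 = 3, Frame = 1*1 = 1.
Iteration 2: components of {Arm,Frame} -> Gear = 3*4 = 12, Housing = 3*1 = 3.
Iteration 3: components of {Gear,Housing} -> Ring = 3*1 = 3.
Iteration 4: no further components; recursion stops.

3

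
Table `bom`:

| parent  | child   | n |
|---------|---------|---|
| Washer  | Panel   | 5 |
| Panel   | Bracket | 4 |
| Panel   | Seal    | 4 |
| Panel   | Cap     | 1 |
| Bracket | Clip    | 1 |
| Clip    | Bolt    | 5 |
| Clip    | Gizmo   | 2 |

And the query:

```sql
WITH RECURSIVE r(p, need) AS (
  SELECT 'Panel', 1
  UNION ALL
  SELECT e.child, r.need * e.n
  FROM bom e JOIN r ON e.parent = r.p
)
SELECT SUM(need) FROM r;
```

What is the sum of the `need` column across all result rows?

Base: (Panel, need=1).
Iteration 1: components of {Panel} -> Bracket = 1*4 = 4, Cap = 1*1 = 1, Seal = 1*4 = 4.
Iteration 2: components of {Bracket,Cap,Seal} -> Clip = 4*1 = 4.
Iteration 3: components of {Clip} -> Bolt = 4*5 = 20, Gizmo = 4*2 = 8.
Iteration 4: no further components; recursion stops.
SUM(need) = 1 + 4 + 4 + 1 + 4 + 20 + 8 = 42.

42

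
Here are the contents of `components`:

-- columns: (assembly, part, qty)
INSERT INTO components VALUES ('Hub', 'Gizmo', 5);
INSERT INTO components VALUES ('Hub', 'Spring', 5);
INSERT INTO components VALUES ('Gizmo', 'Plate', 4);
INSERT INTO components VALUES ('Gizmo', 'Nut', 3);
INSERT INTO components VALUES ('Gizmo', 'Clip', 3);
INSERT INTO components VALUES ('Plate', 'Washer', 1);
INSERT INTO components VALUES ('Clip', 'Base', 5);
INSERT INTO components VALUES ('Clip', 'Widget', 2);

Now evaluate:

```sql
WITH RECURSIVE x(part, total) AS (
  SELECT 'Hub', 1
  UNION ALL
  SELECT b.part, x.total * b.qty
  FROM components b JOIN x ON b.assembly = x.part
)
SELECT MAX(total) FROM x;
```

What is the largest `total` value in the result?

75

Base: (Hub, total=1).
Iteration 1: components of {Hub} -> Gizmo = 1*5 = 5, Spring = 1*5 = 5.
Iteration 2: components of {Gizmo,Spring} -> Clip = 5*3 = 15, Nut = 5*3 = 15, Plate = 5*4 = 20.
Iteration 3: components of {Clip,Nut,Plate} -> Base = 15*5 = 75, Washer = 20*1 = 20, Widget = 15*2 = 30.
Iteration 4: no further components; recursion stops.
total values: 1, 5, 5, 20, 15, 15, 20, 75, 30; the maximum is 75.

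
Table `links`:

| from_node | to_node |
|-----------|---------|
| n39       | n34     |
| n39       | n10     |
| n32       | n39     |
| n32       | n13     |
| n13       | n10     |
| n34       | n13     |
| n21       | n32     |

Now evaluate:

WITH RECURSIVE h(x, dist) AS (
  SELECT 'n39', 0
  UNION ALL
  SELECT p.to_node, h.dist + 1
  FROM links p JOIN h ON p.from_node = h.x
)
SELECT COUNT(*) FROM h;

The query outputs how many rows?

Base: (n39, dist=0).
Iteration 1: edges from {n39} -> (n10, dist=1), (n34, dist=1).
Iteration 2: edges from {n10,n34} -> (n13, dist=2).
Iteration 3: edges from {n13} -> (n10, dist=3).
Iteration 4: no outgoing edges from {n10}; recursion stops.
Total rows emitted: 5.

5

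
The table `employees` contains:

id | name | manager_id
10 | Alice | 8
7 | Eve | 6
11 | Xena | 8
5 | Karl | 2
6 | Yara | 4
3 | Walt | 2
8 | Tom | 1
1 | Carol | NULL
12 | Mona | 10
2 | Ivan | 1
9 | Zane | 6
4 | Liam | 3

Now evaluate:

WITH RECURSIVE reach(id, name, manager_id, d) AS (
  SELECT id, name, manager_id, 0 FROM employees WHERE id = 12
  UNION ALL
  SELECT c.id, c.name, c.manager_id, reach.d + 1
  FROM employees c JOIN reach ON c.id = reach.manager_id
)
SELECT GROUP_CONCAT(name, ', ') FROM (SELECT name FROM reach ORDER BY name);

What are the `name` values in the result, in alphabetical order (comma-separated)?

Base: id=12 (Mona), manager_id=10, d 0.
Iteration 1: join on id=10 -> Alice (id 10, manager_id=8, d 1).
Iteration 2: join on id=8 -> Tom (id 8, manager_id=1, d 2).
Iteration 3: join on id=1 -> Carol (id 1, manager_id=NULL, d 3).
Iteration 4: manager_id is NULL; no match; recursion stops.

Alice, Carol, Mona, Tom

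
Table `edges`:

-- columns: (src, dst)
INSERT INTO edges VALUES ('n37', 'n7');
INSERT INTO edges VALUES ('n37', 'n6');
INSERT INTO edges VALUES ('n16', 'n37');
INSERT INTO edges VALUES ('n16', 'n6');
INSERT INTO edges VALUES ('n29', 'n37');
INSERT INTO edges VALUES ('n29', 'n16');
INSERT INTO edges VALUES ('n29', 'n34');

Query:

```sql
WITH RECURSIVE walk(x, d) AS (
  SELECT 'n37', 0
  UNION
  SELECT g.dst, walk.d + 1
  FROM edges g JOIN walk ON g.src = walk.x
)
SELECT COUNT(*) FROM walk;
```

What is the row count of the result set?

3

Base: (n37, d=0).
Iteration 1: edges from {n37} -> (n6, d=1), (n7, d=1).
Iteration 2: no outgoing edges from {n6,n7}; recursion stops.
Total rows emitted: 3.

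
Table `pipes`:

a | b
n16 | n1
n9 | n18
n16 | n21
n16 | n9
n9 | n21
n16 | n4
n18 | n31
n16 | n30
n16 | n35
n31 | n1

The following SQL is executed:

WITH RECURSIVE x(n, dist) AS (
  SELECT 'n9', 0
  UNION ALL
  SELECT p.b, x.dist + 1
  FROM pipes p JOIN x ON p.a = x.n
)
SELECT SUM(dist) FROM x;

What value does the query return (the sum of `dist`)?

Base: (n9, dist=0).
Iteration 1: edges from {n9} -> (n18, dist=1), (n21, dist=1).
Iteration 2: edges from {n18,n21} -> (n31, dist=2).
Iteration 3: edges from {n31} -> (n1, dist=3).
Iteration 4: no outgoing edges from {n1}; recursion stops.
SUM(dist) = 0 + 1 + 1 + 2 + 3 = 7.

7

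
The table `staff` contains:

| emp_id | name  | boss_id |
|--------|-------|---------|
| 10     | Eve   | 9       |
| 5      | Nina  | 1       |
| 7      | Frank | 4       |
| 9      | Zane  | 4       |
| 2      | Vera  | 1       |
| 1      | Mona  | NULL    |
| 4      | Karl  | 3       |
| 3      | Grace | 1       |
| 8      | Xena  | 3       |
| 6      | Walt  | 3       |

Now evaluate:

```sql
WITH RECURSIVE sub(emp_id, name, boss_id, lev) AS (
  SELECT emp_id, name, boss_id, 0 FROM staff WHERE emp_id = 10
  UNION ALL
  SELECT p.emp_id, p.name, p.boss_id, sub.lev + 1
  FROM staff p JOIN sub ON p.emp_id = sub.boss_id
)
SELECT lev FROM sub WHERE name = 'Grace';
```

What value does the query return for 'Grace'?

3

Base: emp_id=10 (Eve), boss_id=9, lev 0.
Iteration 1: join on emp_id=9 -> Zane (id 9, boss_id=4, lev 1).
Iteration 2: join on emp_id=4 -> Karl (id 4, boss_id=3, lev 2).
Iteration 3: join on emp_id=3 -> Grace (id 3, boss_id=1, lev 3).
Iteration 4: join on emp_id=1 -> Mona (id 1, boss_id=NULL, lev 4).
Iteration 5: boss_id is NULL; no match; recursion stops.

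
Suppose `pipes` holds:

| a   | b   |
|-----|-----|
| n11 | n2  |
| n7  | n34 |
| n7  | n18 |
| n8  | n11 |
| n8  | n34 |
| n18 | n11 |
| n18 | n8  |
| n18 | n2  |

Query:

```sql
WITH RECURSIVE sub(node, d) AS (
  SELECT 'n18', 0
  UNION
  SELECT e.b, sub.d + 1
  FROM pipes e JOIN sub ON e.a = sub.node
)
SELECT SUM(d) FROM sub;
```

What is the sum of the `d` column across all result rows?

Base: (n18, d=0).
Iteration 1: edges from {n18} -> (n11, d=1), (n2, d=1), (n8, d=1).
Iteration 2: edges from {n11,n2,n8} -> (n11, d=2), (n2, d=2), (n34, d=2).
Iteration 3: edges from {n11,n2,n34} -> (n2, d=3).
Iteration 4: no outgoing edges from {n2}; recursion stops.
SUM(d) = 0 + 1 + 1 + 1 + 2 + 2 + 2 + 3 = 12.

12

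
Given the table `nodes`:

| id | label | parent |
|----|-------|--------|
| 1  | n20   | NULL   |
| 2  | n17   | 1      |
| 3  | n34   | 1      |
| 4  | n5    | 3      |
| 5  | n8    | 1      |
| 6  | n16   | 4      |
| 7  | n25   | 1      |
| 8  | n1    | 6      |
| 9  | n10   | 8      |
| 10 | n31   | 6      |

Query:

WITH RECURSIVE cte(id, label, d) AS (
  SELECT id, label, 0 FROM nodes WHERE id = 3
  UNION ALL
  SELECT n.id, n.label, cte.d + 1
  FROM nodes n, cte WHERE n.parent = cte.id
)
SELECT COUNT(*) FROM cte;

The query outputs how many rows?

Base: id=3 (n34) at d 0.
Iteration 1: rows with parent in {3} -> n5 (id 4, d 1).
Iteration 2: rows with parent in {4} -> n16 (id 6, d 2).
Iteration 3: rows with parent in {6} -> n1 (id 8, d 3), n31 (id 10, d 3).
Iteration 4: rows with parent in {8,10} -> n10 (id 9, d 4).
Iteration 5: no rows with parent in {9}; recursion stops.
Total rows emitted: 6.

6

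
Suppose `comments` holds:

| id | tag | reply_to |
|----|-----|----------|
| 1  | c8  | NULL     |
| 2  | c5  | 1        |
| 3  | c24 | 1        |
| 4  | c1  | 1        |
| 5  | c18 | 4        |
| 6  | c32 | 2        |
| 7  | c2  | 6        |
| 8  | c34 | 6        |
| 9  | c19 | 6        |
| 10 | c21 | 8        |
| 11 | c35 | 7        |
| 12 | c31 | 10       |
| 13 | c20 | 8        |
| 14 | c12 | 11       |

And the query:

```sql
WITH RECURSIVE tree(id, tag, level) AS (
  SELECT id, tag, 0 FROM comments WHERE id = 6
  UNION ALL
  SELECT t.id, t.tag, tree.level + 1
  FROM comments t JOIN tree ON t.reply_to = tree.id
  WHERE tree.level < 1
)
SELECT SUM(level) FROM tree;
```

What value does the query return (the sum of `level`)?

3

Base: id=6 (c32) at level 0.
Iteration 1: rows with reply_to in {6} -> c2 (id 7, level 1), c34 (id 8, level 1), c19 (id 9, level 1).
Iteration 2: level < 1 fails for all current rows; recursion stops.
SUM(level) = 0 + 1 + 1 + 1 = 3.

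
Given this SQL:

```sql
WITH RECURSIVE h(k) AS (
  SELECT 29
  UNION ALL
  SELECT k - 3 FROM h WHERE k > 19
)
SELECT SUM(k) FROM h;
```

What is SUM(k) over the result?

Base: k=29.
Iteration 1: 29 > 19 holds -> k = 29 - 3 = 26.
Iteration 2: 26 > 19 holds -> k = 26 - 3 = 23.
Iteration 3: 23 > 19 holds -> k = 23 - 3 = 20.
Iteration 4: 20 > 19 holds -> k = 20 - 3 = 17.
Iteration 5: 17 > 19 fails; recursion stops.
SUM(k) = 29 + 26 + 23 + 20 + 17 = 115.

115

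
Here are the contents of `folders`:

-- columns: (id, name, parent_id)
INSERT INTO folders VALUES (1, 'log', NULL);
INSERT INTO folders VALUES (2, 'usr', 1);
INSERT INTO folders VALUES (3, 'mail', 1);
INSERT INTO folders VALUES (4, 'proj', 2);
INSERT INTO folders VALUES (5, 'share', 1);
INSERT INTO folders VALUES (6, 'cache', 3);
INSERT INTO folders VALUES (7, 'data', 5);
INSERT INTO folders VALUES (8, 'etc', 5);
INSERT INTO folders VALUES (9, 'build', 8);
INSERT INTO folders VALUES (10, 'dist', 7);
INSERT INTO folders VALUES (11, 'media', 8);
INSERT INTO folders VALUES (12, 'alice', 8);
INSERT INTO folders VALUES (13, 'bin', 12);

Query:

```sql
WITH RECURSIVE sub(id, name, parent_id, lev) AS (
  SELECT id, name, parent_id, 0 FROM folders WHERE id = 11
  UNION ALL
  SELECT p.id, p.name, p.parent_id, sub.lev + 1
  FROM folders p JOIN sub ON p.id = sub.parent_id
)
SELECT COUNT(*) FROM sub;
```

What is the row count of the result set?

4

Base: id=11 (media), parent_id=8, lev 0.
Iteration 1: join on id=8 -> etc (id 8, parent_id=5, lev 1).
Iteration 2: join on id=5 -> share (id 5, parent_id=1, lev 2).
Iteration 3: join on id=1 -> log (id 1, parent_id=NULL, lev 3).
Iteration 4: parent_id is NULL; no match; recursion stops.
Total rows emitted: 4.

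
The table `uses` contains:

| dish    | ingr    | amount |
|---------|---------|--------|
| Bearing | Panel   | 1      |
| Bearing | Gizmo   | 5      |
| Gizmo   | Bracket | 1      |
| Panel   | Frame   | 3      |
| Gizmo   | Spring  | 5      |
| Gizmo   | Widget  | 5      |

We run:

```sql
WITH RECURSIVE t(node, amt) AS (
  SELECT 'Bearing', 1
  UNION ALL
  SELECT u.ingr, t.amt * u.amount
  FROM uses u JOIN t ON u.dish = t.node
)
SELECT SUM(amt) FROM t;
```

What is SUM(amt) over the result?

Base: (Bearing, amt=1).
Iteration 1: components of {Bearing} -> Gizmo = 1*5 = 5, Panel = 1*1 = 1.
Iteration 2: components of {Gizmo,Panel} -> Bracket = 5*1 = 5, Frame = 1*3 = 3, Spring = 5*5 = 25, Widget = 5*5 = 25.
Iteration 3: no further components; recursion stops.
SUM(amt) = 1 + 1 + 5 + 3 + 5 + 25 + 25 = 65.

65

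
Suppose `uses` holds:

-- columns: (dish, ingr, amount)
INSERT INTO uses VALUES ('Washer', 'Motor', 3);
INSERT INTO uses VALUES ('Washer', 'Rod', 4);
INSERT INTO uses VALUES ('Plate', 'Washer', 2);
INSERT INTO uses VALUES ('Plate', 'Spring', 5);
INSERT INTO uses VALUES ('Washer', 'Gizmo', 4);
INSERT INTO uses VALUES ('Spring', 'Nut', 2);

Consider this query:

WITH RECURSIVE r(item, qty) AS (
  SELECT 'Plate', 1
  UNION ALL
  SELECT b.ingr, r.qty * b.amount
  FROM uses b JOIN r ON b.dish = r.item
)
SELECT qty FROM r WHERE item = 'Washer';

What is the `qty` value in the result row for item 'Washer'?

2

Base: (Plate, qty=1).
Iteration 1: components of {Plate} -> Spring = 1*5 = 5, Washer = 1*2 = 2.
Iteration 2: components of {Spring,Washer} -> Gizmo = 2*4 = 8, Motor = 2*3 = 6, Nut = 5*2 = 10, Rod = 2*4 = 8.
Iteration 3: no further components; recursion stops.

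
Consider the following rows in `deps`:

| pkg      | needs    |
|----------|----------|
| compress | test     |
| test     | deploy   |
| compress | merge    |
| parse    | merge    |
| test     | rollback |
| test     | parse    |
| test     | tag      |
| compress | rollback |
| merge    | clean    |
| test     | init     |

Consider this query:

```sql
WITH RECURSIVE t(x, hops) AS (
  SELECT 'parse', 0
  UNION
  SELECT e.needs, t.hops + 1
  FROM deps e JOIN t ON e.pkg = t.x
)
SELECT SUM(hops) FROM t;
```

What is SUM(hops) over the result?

Base: (parse, hops=0).
Iteration 1: edges from {parse} -> (merge, hops=1).
Iteration 2: edges from {merge} -> (clean, hops=2).
Iteration 3: no outgoing edges from {clean}; recursion stops.
SUM(hops) = 0 + 1 + 2 = 3.

3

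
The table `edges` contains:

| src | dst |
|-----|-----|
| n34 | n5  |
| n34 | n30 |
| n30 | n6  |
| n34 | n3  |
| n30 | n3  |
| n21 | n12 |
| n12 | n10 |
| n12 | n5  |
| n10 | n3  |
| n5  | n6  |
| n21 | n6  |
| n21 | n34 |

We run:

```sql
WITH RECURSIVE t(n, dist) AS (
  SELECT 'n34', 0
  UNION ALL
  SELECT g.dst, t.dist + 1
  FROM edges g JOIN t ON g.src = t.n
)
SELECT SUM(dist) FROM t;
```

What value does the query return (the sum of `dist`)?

9

Base: (n34, dist=0).
Iteration 1: edges from {n34} -> (n3, dist=1), (n30, dist=1), (n5, dist=1).
Iteration 2: edges from {n3,n30,n5} -> (n3, dist=2), (n6, dist=2) x2. [UNION ALL keeps all 3 new rows, including repeats]
Iteration 3: no outgoing edges from {n3,n6}; recursion stops.
SUM(dist) = 0 + 1 + 1 + 1 + 2 + 2 + 2 = 9.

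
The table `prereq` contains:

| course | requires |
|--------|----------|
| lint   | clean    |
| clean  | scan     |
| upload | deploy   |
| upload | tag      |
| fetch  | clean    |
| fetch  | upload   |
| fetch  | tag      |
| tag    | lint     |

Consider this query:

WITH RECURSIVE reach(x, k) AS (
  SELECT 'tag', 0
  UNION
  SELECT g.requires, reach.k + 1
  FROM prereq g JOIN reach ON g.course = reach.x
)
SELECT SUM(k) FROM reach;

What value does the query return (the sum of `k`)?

6

Base: (tag, k=0).
Iteration 1: edges from {tag} -> (lint, k=1).
Iteration 2: edges from {lint} -> (clean, k=2).
Iteration 3: edges from {clean} -> (scan, k=3).
Iteration 4: no outgoing edges from {scan}; recursion stops.
SUM(k) = 0 + 1 + 2 + 3 = 6.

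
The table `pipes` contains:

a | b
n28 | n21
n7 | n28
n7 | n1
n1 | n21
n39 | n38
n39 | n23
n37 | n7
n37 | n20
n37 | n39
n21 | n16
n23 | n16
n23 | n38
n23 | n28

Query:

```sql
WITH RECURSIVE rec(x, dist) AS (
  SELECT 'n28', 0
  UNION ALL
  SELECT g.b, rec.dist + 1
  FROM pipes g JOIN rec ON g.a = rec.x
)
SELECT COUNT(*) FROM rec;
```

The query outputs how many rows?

Base: (n28, dist=0).
Iteration 1: edges from {n28} -> (n21, dist=1).
Iteration 2: edges from {n21} -> (n16, dist=2).
Iteration 3: no outgoing edges from {n16}; recursion stops.
Total rows emitted: 3.

3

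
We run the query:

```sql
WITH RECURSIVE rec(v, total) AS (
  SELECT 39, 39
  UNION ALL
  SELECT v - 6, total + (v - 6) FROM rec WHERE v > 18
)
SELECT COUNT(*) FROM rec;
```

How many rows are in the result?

5

Base: v=39, total=39.
Iteration 1: 39 > 18 holds -> v = 39 - 6 = 33, total = 39 + 33 = 72.
Iteration 2: 33 > 18 holds -> v = 33 - 6 = 27, total = 72 + 27 = 99.
Iteration 3: 27 > 18 holds -> v = 27 - 6 = 21, total = 99 + 21 = 120.
Iteration 4: 21 > 18 holds -> v = 21 - 6 = 15, total = 120 + 15 = 135.
Iteration 5: 15 > 18 fails; recursion stops.
Total rows emitted: 5.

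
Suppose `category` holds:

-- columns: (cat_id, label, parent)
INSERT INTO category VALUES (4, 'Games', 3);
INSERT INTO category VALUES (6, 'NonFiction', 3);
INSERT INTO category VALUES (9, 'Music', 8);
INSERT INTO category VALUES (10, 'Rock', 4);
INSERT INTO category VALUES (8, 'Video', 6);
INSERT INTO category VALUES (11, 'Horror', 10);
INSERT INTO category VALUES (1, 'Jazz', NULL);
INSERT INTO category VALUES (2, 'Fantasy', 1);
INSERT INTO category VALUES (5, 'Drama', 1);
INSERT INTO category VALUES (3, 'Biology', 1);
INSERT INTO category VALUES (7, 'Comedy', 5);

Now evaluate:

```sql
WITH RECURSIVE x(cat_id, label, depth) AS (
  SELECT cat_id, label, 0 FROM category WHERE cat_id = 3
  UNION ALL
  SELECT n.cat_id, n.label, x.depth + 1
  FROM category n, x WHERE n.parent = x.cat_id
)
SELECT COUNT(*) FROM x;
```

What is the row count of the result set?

Base: cat_id=3 (Biology) at depth 0.
Iteration 1: rows with parent in {3} -> Games (id 4, depth 1), NonFiction (id 6, depth 1).
Iteration 2: rows with parent in {4,6} -> Video (id 8, depth 2), Rock (id 10, depth 2).
Iteration 3: rows with parent in {8,10} -> Music (id 9, depth 3), Horror (id 11, depth 3).
Iteration 4: no rows with parent in {9,11}; recursion stops.
Total rows emitted: 7.

7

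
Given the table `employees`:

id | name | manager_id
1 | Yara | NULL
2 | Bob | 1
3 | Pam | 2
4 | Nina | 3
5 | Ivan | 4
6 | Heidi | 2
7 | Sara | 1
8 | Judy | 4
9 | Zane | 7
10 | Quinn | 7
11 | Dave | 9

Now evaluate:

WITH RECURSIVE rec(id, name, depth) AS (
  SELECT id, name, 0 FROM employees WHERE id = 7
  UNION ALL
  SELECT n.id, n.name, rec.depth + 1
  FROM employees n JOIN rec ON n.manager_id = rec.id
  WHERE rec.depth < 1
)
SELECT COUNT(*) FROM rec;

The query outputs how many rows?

3

Base: id=7 (Sara) at depth 0.
Iteration 1: rows with manager_id in {7} -> Zane (id 9, depth 1), Quinn (id 10, depth 1).
Iteration 2: depth < 1 fails for all current rows; recursion stops.
Total rows emitted: 3.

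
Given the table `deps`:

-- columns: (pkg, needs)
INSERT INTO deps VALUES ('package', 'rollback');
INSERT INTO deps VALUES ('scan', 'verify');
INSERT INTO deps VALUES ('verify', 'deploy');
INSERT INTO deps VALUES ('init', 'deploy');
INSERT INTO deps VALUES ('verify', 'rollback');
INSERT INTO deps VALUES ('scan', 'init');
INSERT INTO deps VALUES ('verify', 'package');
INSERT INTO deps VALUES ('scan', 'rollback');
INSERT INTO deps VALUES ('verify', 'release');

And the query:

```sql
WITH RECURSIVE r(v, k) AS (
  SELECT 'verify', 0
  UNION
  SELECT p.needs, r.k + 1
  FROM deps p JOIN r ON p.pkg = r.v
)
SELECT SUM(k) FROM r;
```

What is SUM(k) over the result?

Base: (verify, k=0).
Iteration 1: edges from {verify} -> (deploy, k=1), (package, k=1), (release, k=1), (rollback, k=1).
Iteration 2: edges from {deploy,package,release,rollback} -> (rollback, k=2).
Iteration 3: no outgoing edges from {rollback}; recursion stops.
SUM(k) = 0 + 1 + 1 + 1 + 1 + 2 = 6.

6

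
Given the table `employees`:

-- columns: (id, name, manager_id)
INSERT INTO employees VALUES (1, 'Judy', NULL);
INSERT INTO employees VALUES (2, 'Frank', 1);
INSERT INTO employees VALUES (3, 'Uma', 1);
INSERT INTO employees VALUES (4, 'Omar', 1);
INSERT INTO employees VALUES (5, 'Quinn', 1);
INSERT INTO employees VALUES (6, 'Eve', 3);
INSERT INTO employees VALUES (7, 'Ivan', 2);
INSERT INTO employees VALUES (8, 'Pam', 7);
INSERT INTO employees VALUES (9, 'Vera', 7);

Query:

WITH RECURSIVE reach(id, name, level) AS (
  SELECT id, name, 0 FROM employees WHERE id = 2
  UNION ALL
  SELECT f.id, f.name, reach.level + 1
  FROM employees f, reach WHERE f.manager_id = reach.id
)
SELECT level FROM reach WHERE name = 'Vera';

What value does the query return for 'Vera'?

Base: id=2 (Frank) at level 0.
Iteration 1: rows with manager_id in {2} -> Ivan (id 7, level 1).
Iteration 2: rows with manager_id in {7} -> Pam (id 8, level 2), Vera (id 9, level 2).
Iteration 3: no rows with manager_id in {8,9}; recursion stops.

2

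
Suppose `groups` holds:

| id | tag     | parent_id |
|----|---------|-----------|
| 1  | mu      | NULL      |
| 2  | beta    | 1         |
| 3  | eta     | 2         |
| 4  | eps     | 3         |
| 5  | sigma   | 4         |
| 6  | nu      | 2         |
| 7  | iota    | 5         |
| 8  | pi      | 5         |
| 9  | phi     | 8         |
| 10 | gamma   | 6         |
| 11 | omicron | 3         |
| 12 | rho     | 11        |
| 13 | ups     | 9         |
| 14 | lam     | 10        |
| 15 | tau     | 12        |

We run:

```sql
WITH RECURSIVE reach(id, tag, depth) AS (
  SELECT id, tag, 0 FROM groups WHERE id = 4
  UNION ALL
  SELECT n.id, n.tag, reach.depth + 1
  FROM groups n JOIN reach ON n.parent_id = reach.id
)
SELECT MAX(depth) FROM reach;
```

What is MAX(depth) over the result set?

Base: id=4 (eps) at depth 0.
Iteration 1: rows with parent_id in {4} -> sigma (id 5, depth 1).
Iteration 2: rows with parent_id in {5} -> iota (id 7, depth 2), pi (id 8, depth 2).
Iteration 3: rows with parent_id in {7,8} -> phi (id 9, depth 3).
Iteration 4: rows with parent_id in {9} -> ups (id 13, depth 4).
Iteration 5: no rows with parent_id in {13}; recursion stops.
depth values: 0, 1, 2, 2, 3, 4; the maximum is 4.

4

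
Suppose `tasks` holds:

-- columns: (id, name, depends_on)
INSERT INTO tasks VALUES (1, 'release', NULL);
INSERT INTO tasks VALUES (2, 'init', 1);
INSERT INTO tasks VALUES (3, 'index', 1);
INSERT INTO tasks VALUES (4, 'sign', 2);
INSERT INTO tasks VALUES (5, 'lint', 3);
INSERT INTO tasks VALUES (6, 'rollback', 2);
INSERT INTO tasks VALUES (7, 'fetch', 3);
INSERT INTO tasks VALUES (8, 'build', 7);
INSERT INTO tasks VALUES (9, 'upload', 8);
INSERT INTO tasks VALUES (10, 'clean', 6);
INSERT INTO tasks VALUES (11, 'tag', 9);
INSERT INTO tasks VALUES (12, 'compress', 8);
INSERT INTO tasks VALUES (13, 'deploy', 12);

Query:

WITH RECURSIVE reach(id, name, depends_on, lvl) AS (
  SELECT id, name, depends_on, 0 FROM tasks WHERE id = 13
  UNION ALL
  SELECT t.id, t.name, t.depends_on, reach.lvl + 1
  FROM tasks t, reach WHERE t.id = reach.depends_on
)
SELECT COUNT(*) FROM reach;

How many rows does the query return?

Base: id=13 (deploy), depends_on=12, lvl 0.
Iteration 1: join on id=12 -> compress (id 12, depends_on=8, lvl 1).
Iteration 2: join on id=8 -> build (id 8, depends_on=7, lvl 2).
Iteration 3: join on id=7 -> fetch (id 7, depends_on=3, lvl 3).
Iteration 4: join on id=3 -> index (id 3, depends_on=1, lvl 4).
Iteration 5: join on id=1 -> release (id 1, depends_on=NULL, lvl 5).
Iteration 6: depends_on is NULL; no match; recursion stops.
Total rows emitted: 6.

6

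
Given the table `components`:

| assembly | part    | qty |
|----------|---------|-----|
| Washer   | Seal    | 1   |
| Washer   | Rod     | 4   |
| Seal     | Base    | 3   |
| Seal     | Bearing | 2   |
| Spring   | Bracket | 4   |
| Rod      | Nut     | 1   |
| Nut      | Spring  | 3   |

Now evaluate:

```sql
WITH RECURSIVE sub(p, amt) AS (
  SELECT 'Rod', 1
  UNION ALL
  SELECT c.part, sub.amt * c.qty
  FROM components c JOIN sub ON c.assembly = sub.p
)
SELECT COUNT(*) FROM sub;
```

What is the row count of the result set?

4

Base: (Rod, amt=1).
Iteration 1: components of {Rod} -> Nut = 1*1 = 1.
Iteration 2: components of {Nut} -> Spring = 1*3 = 3.
Iteration 3: components of {Spring} -> Bracket = 3*4 = 12.
Iteration 4: no further components; recursion stops.
Total rows emitted: 4.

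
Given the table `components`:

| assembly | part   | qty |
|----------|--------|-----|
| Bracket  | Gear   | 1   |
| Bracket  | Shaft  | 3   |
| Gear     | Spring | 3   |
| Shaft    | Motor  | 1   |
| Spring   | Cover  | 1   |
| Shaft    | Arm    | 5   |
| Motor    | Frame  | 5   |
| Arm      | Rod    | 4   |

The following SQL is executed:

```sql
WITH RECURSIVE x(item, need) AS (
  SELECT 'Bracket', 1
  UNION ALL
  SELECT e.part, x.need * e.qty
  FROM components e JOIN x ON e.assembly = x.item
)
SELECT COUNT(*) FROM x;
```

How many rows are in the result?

9

Base: (Bracket, need=1).
Iteration 1: components of {Bracket} -> Gear = 1*1 = 1, Shaft = 1*3 = 3.
Iteration 2: components of {Gear,Shaft} -> Arm = 3*5 = 15, Motor = 3*1 = 3, Spring = 1*3 = 3.
Iteration 3: components of {Arm,Motor,Spring} -> Cover = 3*1 = 3, Frame = 3*5 = 15, Rod = 15*4 = 60.
Iteration 4: no further components; recursion stops.
Total rows emitted: 9.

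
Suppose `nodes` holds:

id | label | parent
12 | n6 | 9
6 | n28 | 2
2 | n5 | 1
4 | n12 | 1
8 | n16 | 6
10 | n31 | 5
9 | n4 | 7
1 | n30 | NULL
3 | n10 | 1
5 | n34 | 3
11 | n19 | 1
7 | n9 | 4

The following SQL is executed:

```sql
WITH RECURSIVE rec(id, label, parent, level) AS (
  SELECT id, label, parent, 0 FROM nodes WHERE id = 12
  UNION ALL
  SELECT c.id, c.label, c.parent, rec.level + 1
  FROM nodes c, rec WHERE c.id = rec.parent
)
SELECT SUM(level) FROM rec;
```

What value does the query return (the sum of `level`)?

10

Base: id=12 (n6), parent=9, level 0.
Iteration 1: join on id=9 -> n4 (id 9, parent=7, level 1).
Iteration 2: join on id=7 -> n9 (id 7, parent=4, level 2).
Iteration 3: join on id=4 -> n12 (id 4, parent=1, level 3).
Iteration 4: join on id=1 -> n30 (id 1, parent=NULL, level 4).
Iteration 5: parent is NULL; no match; recursion stops.
SUM(level) = 0 + 1 + 2 + 3 + 4 = 10.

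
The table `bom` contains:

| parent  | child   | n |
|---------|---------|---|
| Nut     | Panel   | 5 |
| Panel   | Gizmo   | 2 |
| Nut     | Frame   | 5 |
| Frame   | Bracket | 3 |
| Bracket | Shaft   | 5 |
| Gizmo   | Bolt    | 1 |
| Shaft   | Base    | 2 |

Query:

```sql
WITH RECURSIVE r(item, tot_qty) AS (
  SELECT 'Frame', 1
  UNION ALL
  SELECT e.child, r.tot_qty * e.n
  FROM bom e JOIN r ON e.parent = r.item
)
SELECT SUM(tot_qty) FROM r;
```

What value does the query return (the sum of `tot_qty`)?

Base: (Frame, tot_qty=1).
Iteration 1: components of {Frame} -> Bracket = 1*3 = 3.
Iteration 2: components of {Bracket} -> Shaft = 3*5 = 15.
Iteration 3: components of {Shaft} -> Base = 15*2 = 30.
Iteration 4: no further components; recursion stops.
SUM(tot_qty) = 1 + 3 + 15 + 30 = 49.

49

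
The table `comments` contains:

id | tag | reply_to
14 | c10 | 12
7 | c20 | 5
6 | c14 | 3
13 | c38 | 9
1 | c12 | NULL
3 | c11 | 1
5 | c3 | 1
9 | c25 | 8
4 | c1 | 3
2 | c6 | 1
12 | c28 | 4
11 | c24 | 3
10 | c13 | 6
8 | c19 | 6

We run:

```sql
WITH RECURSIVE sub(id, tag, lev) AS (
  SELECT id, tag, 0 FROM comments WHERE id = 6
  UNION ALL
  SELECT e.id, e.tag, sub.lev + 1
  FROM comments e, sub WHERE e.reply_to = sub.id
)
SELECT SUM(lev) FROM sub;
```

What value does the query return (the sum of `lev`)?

Base: id=6 (c14) at lev 0.
Iteration 1: rows with reply_to in {6} -> c19 (id 8, lev 1), c13 (id 10, lev 1).
Iteration 2: rows with reply_to in {8,10} -> c25 (id 9, lev 2).
Iteration 3: rows with reply_to in {9} -> c38 (id 13, lev 3).
Iteration 4: no rows with reply_to in {13}; recursion stops.
SUM(lev) = 0 + 1 + 1 + 2 + 3 = 7.

7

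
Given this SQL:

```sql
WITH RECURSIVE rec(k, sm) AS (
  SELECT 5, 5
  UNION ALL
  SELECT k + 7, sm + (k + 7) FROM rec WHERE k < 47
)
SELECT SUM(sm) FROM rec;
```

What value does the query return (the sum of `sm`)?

532

Base: k=5, sm=5.
Iteration 1: 5 < 47 holds -> k = 5 + 7 = 12, sm = 5 + 12 = 17.
Iteration 2: 12 < 47 holds -> k = 12 + 7 = 19, sm = 17 + 19 = 36.
Iteration 3: 19 < 47 holds -> k = 19 + 7 = 26, sm = 36 + 26 = 62.
Iteration 4: 26 < 47 holds -> k = 26 + 7 = 33, sm = 62 + 33 = 95.
Iteration 5: 33 < 47 holds -> k = 33 + 7 = 40, sm = 95 + 40 = 135.
Iteration 6: 40 < 47 holds -> k = 40 + 7 = 47, sm = 135 + 47 = 182.
Iteration 7: 47 < 47 fails; recursion stops.
SUM(sm) = 5 + 17 + 36 + 62 + 95 + 135 + 182 = 532.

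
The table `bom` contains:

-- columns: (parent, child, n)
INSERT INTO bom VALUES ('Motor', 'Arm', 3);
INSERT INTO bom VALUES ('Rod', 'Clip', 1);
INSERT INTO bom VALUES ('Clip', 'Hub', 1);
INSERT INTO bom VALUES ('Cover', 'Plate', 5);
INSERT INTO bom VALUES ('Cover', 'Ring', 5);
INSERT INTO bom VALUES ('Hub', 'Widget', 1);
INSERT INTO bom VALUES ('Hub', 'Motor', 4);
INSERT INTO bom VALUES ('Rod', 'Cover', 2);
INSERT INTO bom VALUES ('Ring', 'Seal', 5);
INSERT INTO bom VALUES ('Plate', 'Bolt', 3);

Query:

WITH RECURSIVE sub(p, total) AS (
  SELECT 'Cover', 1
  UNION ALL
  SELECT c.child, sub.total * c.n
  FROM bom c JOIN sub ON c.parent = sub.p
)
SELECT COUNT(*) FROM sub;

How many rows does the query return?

Base: (Cover, total=1).
Iteration 1: components of {Cover} -> Plate = 1*5 = 5, Ring = 1*5 = 5.
Iteration 2: components of {Plate,Ring} -> Bolt = 5*3 = 15, Seal = 5*5 = 25.
Iteration 3: no further components; recursion stops.
Total rows emitted: 5.

5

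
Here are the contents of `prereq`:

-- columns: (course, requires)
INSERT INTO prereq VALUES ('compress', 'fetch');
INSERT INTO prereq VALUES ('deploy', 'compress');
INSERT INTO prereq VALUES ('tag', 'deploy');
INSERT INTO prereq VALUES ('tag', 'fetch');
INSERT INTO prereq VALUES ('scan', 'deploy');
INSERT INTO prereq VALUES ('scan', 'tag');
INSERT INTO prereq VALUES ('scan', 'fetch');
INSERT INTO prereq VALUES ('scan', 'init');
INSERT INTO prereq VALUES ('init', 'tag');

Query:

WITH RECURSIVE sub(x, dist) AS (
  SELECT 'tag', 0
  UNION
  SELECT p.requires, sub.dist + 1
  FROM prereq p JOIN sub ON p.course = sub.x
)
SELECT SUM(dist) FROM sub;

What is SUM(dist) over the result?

7

Base: (tag, dist=0).
Iteration 1: edges from {tag} -> (deploy, dist=1), (fetch, dist=1).
Iteration 2: edges from {deploy,fetch} -> (compress, dist=2).
Iteration 3: edges from {compress} -> (fetch, dist=3).
Iteration 4: no outgoing edges from {fetch}; recursion stops.
SUM(dist) = 0 + 1 + 1 + 2 + 3 = 7.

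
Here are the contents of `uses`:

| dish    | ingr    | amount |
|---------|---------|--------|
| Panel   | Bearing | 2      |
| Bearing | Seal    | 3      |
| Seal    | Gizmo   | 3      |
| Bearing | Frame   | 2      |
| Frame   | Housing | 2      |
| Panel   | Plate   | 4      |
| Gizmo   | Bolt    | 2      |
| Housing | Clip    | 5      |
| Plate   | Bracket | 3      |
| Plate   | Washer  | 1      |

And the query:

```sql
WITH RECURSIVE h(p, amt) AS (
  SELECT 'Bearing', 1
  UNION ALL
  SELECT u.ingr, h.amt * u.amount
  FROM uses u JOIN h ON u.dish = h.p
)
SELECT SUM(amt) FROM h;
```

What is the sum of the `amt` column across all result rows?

Base: (Bearing, amt=1).
Iteration 1: components of {Bearing} -> Frame = 1*2 = 2, Seal = 1*3 = 3.
Iteration 2: components of {Frame,Seal} -> Gizmo = 3*3 = 9, Housing = 2*2 = 4.
Iteration 3: components of {Gizmo,Housing} -> Bolt = 9*2 = 18, Clip = 4*5 = 20.
Iteration 4: no further components; recursion stops.
SUM(amt) = 1 + 3 + 2 + 9 + 4 + 18 + 20 = 57.

57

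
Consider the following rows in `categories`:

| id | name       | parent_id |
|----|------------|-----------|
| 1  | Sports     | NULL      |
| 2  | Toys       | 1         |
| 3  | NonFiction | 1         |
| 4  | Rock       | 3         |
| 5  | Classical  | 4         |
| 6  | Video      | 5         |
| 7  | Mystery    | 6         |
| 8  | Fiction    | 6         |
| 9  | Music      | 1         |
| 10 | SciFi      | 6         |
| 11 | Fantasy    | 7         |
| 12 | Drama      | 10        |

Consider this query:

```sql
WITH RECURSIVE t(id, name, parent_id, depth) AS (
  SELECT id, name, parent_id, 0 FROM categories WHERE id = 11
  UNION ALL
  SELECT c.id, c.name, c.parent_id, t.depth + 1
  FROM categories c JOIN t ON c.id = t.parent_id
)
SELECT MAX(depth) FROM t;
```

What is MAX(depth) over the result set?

Base: id=11 (Fantasy), parent_id=7, depth 0.
Iteration 1: join on id=7 -> Mystery (id 7, parent_id=6, depth 1).
Iteration 2: join on id=6 -> Video (id 6, parent_id=5, depth 2).
Iteration 3: join on id=5 -> Classical (id 5, parent_id=4, depth 3).
Iteration 4: join on id=4 -> Rock (id 4, parent_id=3, depth 4).
Iteration 5: join on id=3 -> NonFiction (id 3, parent_id=1, depth 5).
Iteration 6: join on id=1 -> Sports (id 1, parent_id=NULL, depth 6).
Iteration 7: parent_id is NULL; no match; recursion stops.
depth values: 0, 1, 2, 3, 4, 5, 6; the maximum is 6.

6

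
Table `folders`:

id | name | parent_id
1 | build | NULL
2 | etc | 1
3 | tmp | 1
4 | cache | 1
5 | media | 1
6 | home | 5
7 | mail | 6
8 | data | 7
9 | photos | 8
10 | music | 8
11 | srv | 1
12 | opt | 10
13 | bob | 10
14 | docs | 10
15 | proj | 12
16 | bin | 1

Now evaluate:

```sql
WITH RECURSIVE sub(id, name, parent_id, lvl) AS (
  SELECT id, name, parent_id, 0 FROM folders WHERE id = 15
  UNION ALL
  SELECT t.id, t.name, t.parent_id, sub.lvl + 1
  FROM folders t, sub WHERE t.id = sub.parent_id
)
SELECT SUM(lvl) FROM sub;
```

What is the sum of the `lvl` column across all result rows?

Base: id=15 (proj), parent_id=12, lvl 0.
Iteration 1: join on id=12 -> opt (id 12, parent_id=10, lvl 1).
Iteration 2: join on id=10 -> music (id 10, parent_id=8, lvl 2).
Iteration 3: join on id=8 -> data (id 8, parent_id=7, lvl 3).
Iteration 4: join on id=7 -> mail (id 7, parent_id=6, lvl 4).
Iteration 5: join on id=6 -> home (id 6, parent_id=5, lvl 5).
Iteration 6: join on id=5 -> media (id 5, parent_id=1, lvl 6).
Iteration 7: join on id=1 -> build (id 1, parent_id=NULL, lvl 7).
Iteration 8: parent_id is NULL; no match; recursion stops.
SUM(lvl) = 0 + 1 + 2 + 3 + 4 + 5 + 6 + 7 = 28.

28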